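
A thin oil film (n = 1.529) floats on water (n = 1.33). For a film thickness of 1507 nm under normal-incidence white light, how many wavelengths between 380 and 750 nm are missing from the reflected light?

6

Top surface (1.0 → 1.529): reflection off a higher-index medium gives a half-wave phase shift.
Ray reflecting at the bottom interface goes from n = 1.529 toward n = 1.33: no phase shift.
Net: one phase inversion between the two reflected rays.
So the condition for destructive reflection is 2 n t = m λ.
λ = 2 n t / m = 4608 / m nm.
m=6: 768 nm (IR); m=7: 658 nm (visible); m=8: 576 nm (visible); m=9: 512 nm (visible); m=10: 461 nm (visible); m=11: 419 nm (visible); m=12: 384 nm (visible); m=13: 354 nm (UV).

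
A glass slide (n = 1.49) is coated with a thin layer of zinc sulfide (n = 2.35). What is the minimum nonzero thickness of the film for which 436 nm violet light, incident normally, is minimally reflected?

92.8 nm

Ray reflecting at the top interface goes from n = 1.0 toward n = 2.35: a half-wave phase shift.
At the lower boundary (n = 2.35 to n = 1.49) the reflected ray undergoes no phase shift.
The two reflections differ by half a wavelength.
So the condition for destructive reflection is 2 n t = m λ.
Minimum nonzero at m = 1: t = λ / (2 n) = 436 / (2 × 2.35) = 92.8 nm.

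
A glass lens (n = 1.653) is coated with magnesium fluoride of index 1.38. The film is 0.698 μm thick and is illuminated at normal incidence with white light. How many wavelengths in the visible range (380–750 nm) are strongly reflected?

3

Top surface (1.0 → 1.38): reflection off a higher-index medium gives a half-wave phase shift.
Ray reflecting at the bottom interface goes from n = 1.38 toward n = 1.653: a half-wave phase shift.
Zero or two π shifts → no net half-wave offset.
So the condition for constructive reflection is 2 n t = m λ.
λ = 2 n t / m = 1926 / m nm.
m=2: 963 nm (IR); m=3: 642 nm (visible); m=4: 482 nm (visible); m=5: 385 nm (visible); m=6: 321 nm (UV).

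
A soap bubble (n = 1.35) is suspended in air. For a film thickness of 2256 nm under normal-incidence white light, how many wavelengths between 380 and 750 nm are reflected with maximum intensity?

8

Top surface (1.0 → 1.35): reflection off a higher-index medium gives a half-wave phase shift.
Bottom surface (1.35 → 1.0): reflection off a lower-index medium gives no phase shift.
Exactly one π shift → a net half-wave offset.
So the condition for constructive reflection is 2 n t = (m + ½) λ.
λ = 2 n t / (m + ½) = 6091 / (m + ½) nm.
m=7: 812 nm (IR); m=8: 717 nm (visible); m=9: 641 nm (visible); m=10: 580 nm (visible); m=11: 530 nm (visible); m=12: 487 nm (visible); m=13: 451 nm (visible); m=14: 420 nm (visible); m=15: 393 nm (visible); m=16: 369 nm (UV).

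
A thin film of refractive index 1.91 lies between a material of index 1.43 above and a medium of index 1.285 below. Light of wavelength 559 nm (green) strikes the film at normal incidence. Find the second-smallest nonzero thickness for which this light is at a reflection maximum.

220 nm

Ray reflecting at the top interface goes from n = 1.43 toward n = 1.91: a half-wave phase shift.
At the lower boundary (n = 1.91 to n = 1.285) the reflected ray undergoes no phase shift.
Exactly one π shift → a net half-wave offset.
For bright reflection here: 2 n t = (m + ½) λ.
The second-smallest nonzero thickness corresponds to m = 1: t = (m + ½) λ / (2 n) = 1.50 × 559 / (2 × 1.91) = 220 nm.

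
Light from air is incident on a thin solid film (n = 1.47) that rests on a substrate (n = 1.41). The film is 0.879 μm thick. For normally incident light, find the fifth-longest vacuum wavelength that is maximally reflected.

574 nm

Top surface (1.0 → 1.47): reflection off a higher-index medium gives a half-wave phase shift.
Bottom surface (1.47 → 1.41): reflection off a lower-index medium gives no phase shift.
Exactly one π shift → a net half-wave offset.
For bright reflection here: 2 n t = (m + ½) λ.
λ = 2 n t / (m + ½). The fifth-longest wavelength is m = 4: λ = 2 × 1.47 × 879 / 4.50 = 574 nm.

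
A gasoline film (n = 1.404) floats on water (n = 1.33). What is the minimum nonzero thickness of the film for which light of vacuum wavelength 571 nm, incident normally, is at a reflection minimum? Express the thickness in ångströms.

2033 Å

Ray reflecting at the top interface goes from n = 1.0 toward n = 1.404: a half-wave phase shift.
At the lower boundary (n = 1.404 to n = 1.33) the reflected ray undergoes no phase shift.
Net: one phase inversion between the two reflected rays.
With one net inversion, destructive interference in reflection requires 2 n t = m λ.
Minimum nonzero at m = 1: t = λ / (2 n) = 571 / (2 × 1.404) = 203 nm.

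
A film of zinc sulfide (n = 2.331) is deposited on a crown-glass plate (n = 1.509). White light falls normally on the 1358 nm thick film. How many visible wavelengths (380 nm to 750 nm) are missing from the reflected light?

At the upper boundary (n = 1.0 to n = 2.331) the reflected ray undergoes a half-wave phase shift.
At the lower boundary (n = 2.331 to n = 1.509) the reflected ray undergoes no phase shift.
The two reflections differ by half a wavelength.
With one net inversion, destructive interference in reflection requires 2 n t = m λ.
λ = 2 n t / m = 6331 / m nm.
m=8: 791 nm (IR); m=9: 703 nm (visible); m=10: 633 nm (visible); m=11: 576 nm (visible); m=12: 528 nm (visible); m=13: 487 nm (visible); m=14: 452 nm (visible); m=15: 422 nm (visible); m=16: 396 nm (visible); m=17: 372 nm (UV).

8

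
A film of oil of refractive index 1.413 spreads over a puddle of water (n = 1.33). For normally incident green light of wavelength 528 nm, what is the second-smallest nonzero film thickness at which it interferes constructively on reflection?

280 nm

Ray reflecting at the top interface goes from n = 1.0 toward n = 1.413: a half-wave phase shift.
At the lower boundary (n = 1.413 to n = 1.33) the reflected ray undergoes no phase shift.
Exactly one π shift → a net half-wave offset.
With one net inversion, constructive interference in reflection requires 2 n t = (m + ½) λ.
The second-smallest nonzero thickness corresponds to m = 1: t = (m + ½) λ / (2 n) = 1.50 × 528 / (2 × 1.413) = 280 nm.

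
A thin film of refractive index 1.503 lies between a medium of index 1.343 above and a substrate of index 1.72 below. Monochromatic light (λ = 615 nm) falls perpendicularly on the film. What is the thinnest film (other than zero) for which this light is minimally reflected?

Ray reflecting at the top interface goes from n = 1.343 toward n = 1.503: a half-wave phase shift.
Ray reflecting at the bottom interface goes from n = 1.503 toward n = 1.72: a half-wave phase shift.
The two reflections carry the same phase change, so no net offset.
With no net inversion, destructive interference in reflection requires 2 n t = (m + ½) λ.
Minimum at m = 0: t = λ / (4 n) = 615 / (4 × 1.503) = 102 nm.

102 nm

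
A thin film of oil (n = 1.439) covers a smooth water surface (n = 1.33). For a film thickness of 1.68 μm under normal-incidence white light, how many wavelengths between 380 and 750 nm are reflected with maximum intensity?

Ray reflecting at the top interface goes from n = 1.0 toward n = 1.439: a half-wave phase shift.
Bottom surface (1.439 → 1.33): reflection off a lower-index medium gives no phase shift.
Net: one phase inversion between the two reflected rays.
With one net inversion, constructive interference in reflection requires 2 n t = (m + ½) λ.
λ = 2 n t / (m + ½) = 4835 / (m + ½) nm.
m=5: 879 nm (IR); m=6: 744 nm (visible); m=7: 645 nm (visible); m=8: 569 nm (visible); m=9: 509 nm (visible); m=10: 460 nm (visible); m=11: 420 nm (visible); m=12: 387 nm (visible); m=13: 358 nm (UV).

7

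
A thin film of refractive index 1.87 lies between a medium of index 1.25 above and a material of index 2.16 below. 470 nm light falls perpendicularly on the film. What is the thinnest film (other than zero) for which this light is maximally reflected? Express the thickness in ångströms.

At the upper boundary (n = 1.25 to n = 1.87) the reflected ray undergoes a half-wave phase shift.
Bottom surface (1.87 → 2.16): reflection off a higher-index medium gives a half-wave phase shift.
Net: no relative phase inversion (both shifts match).
For bright reflection here: 2 n t = m λ.
Minimum nonzero at m = 1: t = λ / (2 n) = 470 / (2 × 1.87) = 126 nm.

1257 Å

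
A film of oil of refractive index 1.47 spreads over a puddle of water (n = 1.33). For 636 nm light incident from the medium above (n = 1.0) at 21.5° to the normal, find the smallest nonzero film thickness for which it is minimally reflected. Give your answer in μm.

At the upper boundary (n = 1.0 to n = 1.47) the reflected ray undergoes a half-wave phase shift.
Bottom surface (1.47 → 1.33): reflection off a lower-index medium gives no phase shift.
Exactly one π shift → a net half-wave offset.
With one net inversion, destructive interference in reflection requires 2 n t cos θ_r = m λ.
Snell's law: 1.0 sin 21.5° = 1.47 sin θ_r → sin θ_r = 0.249, cos θ_r = 0.968.
Minimum nonzero at m = 1: t = λ / (2 n cos θ_r) = 636 / (2 × 1.47 × 0.968) = 223 nm.

0.223 μm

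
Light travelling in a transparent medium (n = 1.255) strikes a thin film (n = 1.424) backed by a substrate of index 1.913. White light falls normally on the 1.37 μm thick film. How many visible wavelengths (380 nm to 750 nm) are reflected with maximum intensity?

5

Ray reflecting at the top interface goes from n = 1.255 toward n = 1.424: a half-wave phase shift.
Bottom surface (1.424 → 1.913): reflection off a higher-index medium gives a half-wave phase shift.
The two reflections carry the same phase change, so no net offset.
So the condition for constructive reflection is 2 n t = m λ.
λ = 2 n t / m = 3902 / m nm.
m=5: 780 nm (IR); m=6: 650 nm (visible); m=7: 557 nm (visible); m=8: 488 nm (visible); m=9: 434 nm (visible); m=10: 390 nm (visible); m=11: 355 nm (UV).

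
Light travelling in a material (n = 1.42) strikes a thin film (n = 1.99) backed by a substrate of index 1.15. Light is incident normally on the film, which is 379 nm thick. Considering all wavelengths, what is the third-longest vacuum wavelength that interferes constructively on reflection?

Ray reflecting at the top interface goes from n = 1.42 toward n = 1.99: a half-wave phase shift.
Bottom surface (1.99 → 1.15): reflection off a lower-index medium gives no phase shift.
Exactly one π shift → a net half-wave offset.
For maximum reflection here: 2 n t = (m + ½) λ.
λ = 2 n t / (m + ½). The third-longest wavelength is m = 2: λ = 2 × 1.99 × 379 / 2.50 = 603 nm.

603 nm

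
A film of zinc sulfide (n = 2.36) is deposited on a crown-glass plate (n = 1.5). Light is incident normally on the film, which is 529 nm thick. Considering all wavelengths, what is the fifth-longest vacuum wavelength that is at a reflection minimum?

499 nm

At the upper boundary (n = 1.0 to n = 2.36) the reflected ray undergoes a half-wave phase shift.
Bottom surface (2.36 → 1.5): reflection off a lower-index medium gives no phase shift.
Exactly one π shift → a net half-wave offset.
So the condition for destructive reflection is 2 n t = m λ.
λ = 2 n t / m. The fifth-longest wavelength is m = 5: λ = 2 × 2.36 × 529 / 5.00 = 499 nm.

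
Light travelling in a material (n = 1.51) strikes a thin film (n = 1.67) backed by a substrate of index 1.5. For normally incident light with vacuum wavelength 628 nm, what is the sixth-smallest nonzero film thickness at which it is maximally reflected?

Ray reflecting at the top interface goes from n = 1.51 toward n = 1.67: a half-wave phase shift.
Bottom surface (1.67 → 1.5): reflection off a lower-index medium gives no phase shift.
The two reflections differ by half a wavelength.
So the condition for constructive reflection is 2 n t = (m + ½) λ.
The sixth-smallest nonzero thickness corresponds to m = 5: t = (m + ½) λ / (2 n) = 5.50 × 628 / (2 × 1.67) = 1034 nm.

1034 nm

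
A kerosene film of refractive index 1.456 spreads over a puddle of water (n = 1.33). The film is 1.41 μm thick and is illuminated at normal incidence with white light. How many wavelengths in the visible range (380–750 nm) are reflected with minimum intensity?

Ray reflecting at the top interface goes from n = 1.0 toward n = 1.456: a half-wave phase shift.
Ray reflecting at the bottom interface goes from n = 1.456 toward n = 1.33: no phase shift.
Net: one phase inversion between the two reflected rays.
For weak reflection here: 2 n t = m λ.
λ = 2 n t / m = 4106 / m nm.
m=5: 821 nm (IR); m=6: 684 nm (visible); m=7: 587 nm (visible); m=8: 513 nm (visible); m=9: 456 nm (visible); m=10: 411 nm (visible); m=11: 373 nm (UV).

5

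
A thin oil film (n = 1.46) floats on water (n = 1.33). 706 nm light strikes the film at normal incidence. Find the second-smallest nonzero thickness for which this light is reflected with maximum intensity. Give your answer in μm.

Top surface (1.0 → 1.46): reflection off a higher-index medium gives a half-wave phase shift.
Ray reflecting at the bottom interface goes from n = 1.46 toward n = 1.33: no phase shift.
Exactly one π shift → a net half-wave offset.
For bright reflection here: 2 n t = (m + ½) λ.
The second-smallest nonzero thickness corresponds to m = 1: t = (m + ½) λ / (2 n) = 1.50 × 706 / (2 × 1.46) = 363 nm.

0.363 μm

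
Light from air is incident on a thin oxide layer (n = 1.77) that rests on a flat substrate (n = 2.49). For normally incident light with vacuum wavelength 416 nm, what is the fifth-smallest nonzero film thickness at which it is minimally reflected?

529 nm

Top surface (1.0 → 1.77): reflection off a higher-index medium gives a half-wave phase shift.
Bottom surface (1.77 → 2.49): reflection off a higher-index medium gives a half-wave phase shift.
Zero or two π shifts → no net half-wave offset.
So the condition for destructive reflection is 2 n t = (m + ½) λ.
The fifth-smallest nonzero thickness corresponds to m = 4: t = (m + ½) λ / (2 n) = 4.50 × 416 / (2 × 1.77) = 529 nm.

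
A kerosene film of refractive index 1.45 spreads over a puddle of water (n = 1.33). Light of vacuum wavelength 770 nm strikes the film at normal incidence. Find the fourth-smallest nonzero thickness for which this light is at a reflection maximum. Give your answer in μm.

Top surface (1.0 → 1.45): reflection off a higher-index medium gives a half-wave phase shift.
At the lower boundary (n = 1.45 to n = 1.33) the reflected ray undergoes no phase shift.
Net: one phase inversion between the two reflected rays.
So the condition for constructive reflection is 2 n t = (m + ½) λ.
The fourth-smallest nonzero thickness corresponds to m = 3: t = (m + ½) λ / (2 n) = 3.50 × 770 / (2 × 1.45) = 929 nm.

0.929 μm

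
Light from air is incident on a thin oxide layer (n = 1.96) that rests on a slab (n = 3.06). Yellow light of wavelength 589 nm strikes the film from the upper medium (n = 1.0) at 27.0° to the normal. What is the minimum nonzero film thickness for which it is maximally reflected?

154 nm

At the upper boundary (n = 1.0 to n = 1.96) the reflected ray undergoes a half-wave phase shift.
At the lower boundary (n = 1.96 to n = 3.06) the reflected ray undergoes a half-wave phase shift.
The two reflections carry the same phase change, so no net offset.
For strong reflection here: 2 n t cos θ_r = m λ.
Snell's law: 1.0 sin 27.0° = 1.96 sin θ_r → sin θ_r = 0.232, cos θ_r = 0.973.
Minimum nonzero at m = 1: t = λ / (2 n cos θ_r) = 589 / (2 × 1.96 × 0.973) = 154 nm.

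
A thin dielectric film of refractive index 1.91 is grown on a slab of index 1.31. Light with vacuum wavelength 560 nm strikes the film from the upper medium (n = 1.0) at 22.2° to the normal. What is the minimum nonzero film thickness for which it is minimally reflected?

Top surface (1.0 → 1.91): reflection off a higher-index medium gives a half-wave phase shift.
At the lower boundary (n = 1.91 to n = 1.31) the reflected ray undergoes no phase shift.
Exactly one π shift → a net half-wave offset.
With one net inversion, destructive interference in reflection requires 2 n t cos θ_r = m λ.
Snell's law: 1.0 sin 22.2° = 1.91 sin θ_r → sin θ_r = 0.198, cos θ_r = 0.980.
Minimum nonzero at m = 1: t = λ / (2 n cos θ_r) = 560 / (2 × 1.91 × 0.980) = 150 nm.

150 nm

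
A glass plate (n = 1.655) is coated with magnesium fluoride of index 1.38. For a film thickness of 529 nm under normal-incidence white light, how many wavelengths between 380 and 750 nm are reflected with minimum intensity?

2

Ray reflecting at the top interface goes from n = 1.0 toward n = 1.38: a half-wave phase shift.
Bottom surface (1.38 → 1.655): reflection off a higher-index medium gives a half-wave phase shift.
Net: no relative phase inversion (both shifts match).
So the condition for destructive reflection is 2 n t = (m + ½) λ.
λ = 2 n t / (m + ½) = 1460 / (m + ½) nm.
m=1: 973 nm (IR); m=2: 584 nm (visible); m=3: 417 nm (visible); m=4: 324 nm (UV).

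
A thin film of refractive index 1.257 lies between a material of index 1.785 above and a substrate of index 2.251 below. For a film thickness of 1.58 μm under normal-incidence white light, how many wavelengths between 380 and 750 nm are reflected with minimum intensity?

5

Ray reflecting at the top interface goes from n = 1.785 toward n = 1.257: no phase shift.
Ray reflecting at the bottom interface goes from n = 1.257 toward n = 2.251: a half-wave phase shift.
Net: one phase inversion between the two reflected rays.
So the condition for destructive reflection is 2 n t = m λ.
λ = 2 n t / m = 3972 / m nm.
m=5: 794 nm (IR); m=6: 662 nm (visible); m=7: 567 nm (visible); m=8: 497 nm (visible); m=9: 441 nm (visible); m=10: 397 nm (visible); m=11: 361 nm (UV).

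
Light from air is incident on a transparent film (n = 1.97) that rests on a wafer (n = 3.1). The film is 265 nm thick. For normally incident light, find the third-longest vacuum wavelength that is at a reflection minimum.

418 nm

Top surface (1.0 → 1.97): reflection off a higher-index medium gives a half-wave phase shift.
At the lower boundary (n = 1.97 to n = 3.1) the reflected ray undergoes a half-wave phase shift.
The two reflections carry the same phase change, so no net offset.
For minimum reflection here: 2 n t = (m + ½) λ.
λ = 2 n t / (m + ½). The third-longest wavelength is m = 2: λ = 2 × 1.97 × 265 / 2.50 = 418 nm.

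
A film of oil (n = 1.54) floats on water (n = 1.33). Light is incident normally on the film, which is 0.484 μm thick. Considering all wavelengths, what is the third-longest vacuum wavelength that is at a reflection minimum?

497 nm

At the upper boundary (n = 1.0 to n = 1.54) the reflected ray undergoes a half-wave phase shift.
Bottom surface (1.54 → 1.33): reflection off a lower-index medium gives no phase shift.
Exactly one π shift → a net half-wave offset.
For minimum reflection here: 2 n t = m λ.
λ = 2 n t / m. The third-longest wavelength is m = 3: λ = 2 × 1.54 × 484 / 3.00 = 497 nm.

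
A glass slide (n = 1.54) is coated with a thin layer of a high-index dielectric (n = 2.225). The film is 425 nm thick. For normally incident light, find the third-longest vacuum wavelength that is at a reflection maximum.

Ray reflecting at the top interface goes from n = 1.0 toward n = 2.225: a half-wave phase shift.
Ray reflecting at the bottom interface goes from n = 2.225 toward n = 1.54: no phase shift.
The two reflections differ by half a wavelength.
For maximum reflection here: 2 n t = (m + ½) λ.
λ = 2 n t / (m + ½). The third-longest wavelength is m = 2: λ = 2 × 2.225 × 425 / 2.50 = 757 nm.

757 nm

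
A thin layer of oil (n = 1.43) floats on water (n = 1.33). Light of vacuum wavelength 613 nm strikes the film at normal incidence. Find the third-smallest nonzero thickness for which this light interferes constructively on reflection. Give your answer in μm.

0.536 μm

Top surface (1.0 → 1.43): reflection off a higher-index medium gives a half-wave phase shift.
Ray reflecting at the bottom interface goes from n = 1.43 toward n = 1.33: no phase shift.
The two reflections differ by half a wavelength.
For strong reflection here: 2 n t = (m + ½) λ.
The third-smallest nonzero thickness corresponds to m = 2: t = (m + ½) λ / (2 n) = 2.50 × 613 / (2 × 1.43) = 536 nm.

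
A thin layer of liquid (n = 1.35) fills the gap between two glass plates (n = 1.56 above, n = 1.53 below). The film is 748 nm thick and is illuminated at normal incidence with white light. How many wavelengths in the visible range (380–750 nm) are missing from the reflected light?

3

At the upper boundary (n = 1.56 to n = 1.35) the reflected ray undergoes no phase shift.
Ray reflecting at the bottom interface goes from n = 1.35 toward n = 1.53: a half-wave phase shift.
Net: one phase inversion between the two reflected rays.
So the condition for destructive reflection is 2 n t = m λ.
λ = 2 n t / m = 2020 / m nm.
m=2: 1010 nm (IR); m=3: 673 nm (visible); m=4: 505 nm (visible); m=5: 404 nm (visible); m=6: 337 nm (UV).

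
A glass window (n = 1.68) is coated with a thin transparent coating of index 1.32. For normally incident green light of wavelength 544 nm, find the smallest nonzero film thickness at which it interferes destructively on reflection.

103 nm

Ray reflecting at the top interface goes from n = 1.0 toward n = 1.32: a half-wave phase shift.
Ray reflecting at the bottom interface goes from n = 1.32 toward n = 1.68: a half-wave phase shift.
Zero or two π shifts → no net half-wave offset.
With no net inversion, destructive interference in reflection requires 2 n t = (m + ½) λ.
Minimum at m = 0: t = λ / (4 n) = 544 / (4 × 1.32) = 103 nm.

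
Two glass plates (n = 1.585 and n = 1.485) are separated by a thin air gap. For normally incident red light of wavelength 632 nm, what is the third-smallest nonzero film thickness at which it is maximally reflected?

Top surface (1.585 → 1.0): reflection off a lower-index medium gives no phase shift.
Ray reflecting at the bottom interface goes from n = 1.0 toward n = 1.485: a half-wave phase shift.
Net: one phase inversion between the two reflected rays.
For bright reflection here: 2 n t = (m + ½) λ.
The third-smallest nonzero thickness corresponds to m = 2: t = (m + ½) λ / (2 n) = 2.50 × 632 / (2 × 1.0) = 790 nm.

790 nm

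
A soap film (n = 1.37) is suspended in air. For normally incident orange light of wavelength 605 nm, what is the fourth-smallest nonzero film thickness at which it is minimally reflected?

883 nm

Ray reflecting at the top interface goes from n = 1.0 toward n = 1.37: a half-wave phase shift.
At the lower boundary (n = 1.37 to n = 1.0) the reflected ray undergoes no phase shift.
Exactly one π shift → a net half-wave offset.
For dark reflection here: 2 n t = m λ.
The fourth-smallest nonzero thickness corresponds to m = 4: t = m λ / (2 n) = 4.00 × 605 / (2 × 1.37) = 883 nm.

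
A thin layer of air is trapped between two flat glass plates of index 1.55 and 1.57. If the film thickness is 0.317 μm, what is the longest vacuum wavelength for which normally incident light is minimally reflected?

Ray reflecting at the top interface goes from n = 1.55 toward n = 1.0: no phase shift.
Ray reflecting at the bottom interface goes from n = 1.0 toward n = 1.57: a half-wave phase shift.
The two reflections differ by half a wavelength.
For dark reflection here: 2 n t = m λ.
λ = 2 n t / m. The longest wavelength is m = 1: λ = 2 × 1.0 × 317 / 1.00 = 634 nm.

634 nm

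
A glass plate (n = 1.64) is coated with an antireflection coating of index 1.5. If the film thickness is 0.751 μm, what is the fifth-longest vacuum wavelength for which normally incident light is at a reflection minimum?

501 nm

Top surface (1.0 → 1.5): reflection off a higher-index medium gives a half-wave phase shift.
At the lower boundary (n = 1.5 to n = 1.64) the reflected ray undergoes a half-wave phase shift.
The two reflections carry the same phase change, so no net offset.
So the condition for destructive reflection is 2 n t = (m + ½) λ.
λ = 2 n t / (m + ½). The fifth-longest wavelength is m = 4: λ = 2 × 1.5 × 751 / 4.50 = 501 nm.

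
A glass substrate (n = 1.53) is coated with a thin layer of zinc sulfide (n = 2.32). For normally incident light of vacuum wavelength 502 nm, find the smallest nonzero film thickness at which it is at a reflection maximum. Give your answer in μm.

Ray reflecting at the top interface goes from n = 1.0 toward n = 2.32: a half-wave phase shift.
Bottom surface (2.32 → 1.53): reflection off a lower-index medium gives no phase shift.
The two reflections differ by half a wavelength.
So the condition for constructive reflection is 2 n t = (m + ½) λ.
Minimum at m = 0: t = λ / (4 n) = 502 / (4 × 2.32) = 54.1 nm.

0.0541 μm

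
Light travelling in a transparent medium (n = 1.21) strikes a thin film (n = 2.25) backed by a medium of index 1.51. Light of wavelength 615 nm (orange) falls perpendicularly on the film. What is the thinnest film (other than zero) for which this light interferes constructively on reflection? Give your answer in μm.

0.0683 μm

Ray reflecting at the top interface goes from n = 1.21 toward n = 2.25: a half-wave phase shift.
At the lower boundary (n = 2.25 to n = 1.51) the reflected ray undergoes no phase shift.
The two reflections differ by half a wavelength.
With one net inversion, constructive interference in reflection requires 2 n t = (m + ½) λ.
Minimum at m = 0: t = λ / (4 n) = 615 / (4 × 2.25) = 68.3 nm.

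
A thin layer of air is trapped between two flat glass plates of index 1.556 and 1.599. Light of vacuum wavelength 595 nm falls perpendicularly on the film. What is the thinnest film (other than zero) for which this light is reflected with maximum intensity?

Ray reflecting at the top interface goes from n = 1.556 toward n = 1.0: no phase shift.
Bottom surface (1.0 → 1.599): reflection off a higher-index medium gives a half-wave phase shift.
The two reflections differ by half a wavelength.
With one net inversion, constructive interference in reflection requires 2 n t = (m + ½) λ.
Minimum at m = 0: t = λ / (4 n) = 595 / (4 × 1.0) = 149 nm.

149 nm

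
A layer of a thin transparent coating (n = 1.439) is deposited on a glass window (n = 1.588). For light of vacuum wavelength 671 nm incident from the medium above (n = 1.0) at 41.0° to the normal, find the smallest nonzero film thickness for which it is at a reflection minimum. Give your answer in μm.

Top surface (1.0 → 1.439): reflection off a higher-index medium gives a half-wave phase shift.
Ray reflecting at the bottom interface goes from n = 1.439 toward n = 1.588: a half-wave phase shift.
Zero or two π shifts → no net half-wave offset.
With no net inversion, destructive interference in reflection requires 2 n t cos θ_r = (m + ½) λ.
Snell's law: 1.0 sin 41.0° = 1.439 sin θ_r → sin θ_r = 0.456, cos θ_r = 0.890.
Minimum at m = 0: t = λ / (4 n cos θ_r) = 671 / (4 × 1.439 × 0.890) = 131 nm.

0.131 μm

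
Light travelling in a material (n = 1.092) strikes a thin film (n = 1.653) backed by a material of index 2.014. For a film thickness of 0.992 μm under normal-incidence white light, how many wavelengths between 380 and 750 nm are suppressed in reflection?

Ray reflecting at the top interface goes from n = 1.092 toward n = 1.653: a half-wave phase shift.
Bottom surface (1.653 → 2.014): reflection off a higher-index medium gives a half-wave phase shift.
Zero or two π shifts → no net half-wave offset.
So the condition for destructive reflection is 2 n t = (m + ½) λ.
λ = 2 n t / (m + ½) = 3280 / (m + ½) nm.
m=3: 937 nm (IR); m=4: 729 nm (visible); m=5: 596 nm (visible); m=6: 505 nm (visible); m=7: 437 nm (visible); m=8: 386 nm (visible); m=9: 345 nm (UV).

5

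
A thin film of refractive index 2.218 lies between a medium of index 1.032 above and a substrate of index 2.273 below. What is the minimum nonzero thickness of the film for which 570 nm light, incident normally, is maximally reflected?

128 nm

At the upper boundary (n = 1.032 to n = 2.218) the reflected ray undergoes a half-wave phase shift.
Ray reflecting at the bottom interface goes from n = 2.218 toward n = 2.273: a half-wave phase shift.
Zero or two π shifts → no net half-wave offset.
For bright reflection here: 2 n t = m λ.
Minimum nonzero at m = 1: t = λ / (2 n) = 570 / (2 × 2.218) = 128 nm.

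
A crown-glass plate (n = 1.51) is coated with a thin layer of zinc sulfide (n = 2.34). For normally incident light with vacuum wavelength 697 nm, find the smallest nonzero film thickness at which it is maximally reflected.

Top surface (1.0 → 2.34): reflection off a higher-index medium gives a half-wave phase shift.
At the lower boundary (n = 2.34 to n = 1.51) the reflected ray undergoes no phase shift.
Exactly one π shift → a net half-wave offset.
For maximum reflection here: 2 n t = (m + ½) λ.
Minimum at m = 0: t = λ / (4 n) = 697 / (4 × 2.34) = 74.5 nm.

74.5 nm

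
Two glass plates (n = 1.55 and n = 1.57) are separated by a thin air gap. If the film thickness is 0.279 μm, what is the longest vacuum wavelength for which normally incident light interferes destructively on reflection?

Top surface (1.55 → 1.0): reflection off a lower-index medium gives no phase shift.
Ray reflecting at the bottom interface goes from n = 1.0 toward n = 1.57: a half-wave phase shift.
Net: one phase inversion between the two reflected rays.
With one net inversion, destructive interference in reflection requires 2 n t = m λ.
λ = 2 n t / m. The longest wavelength is m = 1: λ = 2 × 1.0 × 279 / 1.00 = 558 nm.

558 nm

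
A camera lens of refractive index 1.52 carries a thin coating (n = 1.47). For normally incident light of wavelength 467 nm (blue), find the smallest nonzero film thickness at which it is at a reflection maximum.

Ray reflecting at the top interface goes from n = 1.0 toward n = 1.47: a half-wave phase shift.
At the lower boundary (n = 1.47 to n = 1.52) the reflected ray undergoes a half-wave phase shift.
Net: no relative phase inversion (both shifts match).
For strong reflection here: 2 n t = m λ.
Minimum nonzero at m = 1: t = λ / (2 n) = 467 / (2 × 1.47) = 159 nm.

159 nm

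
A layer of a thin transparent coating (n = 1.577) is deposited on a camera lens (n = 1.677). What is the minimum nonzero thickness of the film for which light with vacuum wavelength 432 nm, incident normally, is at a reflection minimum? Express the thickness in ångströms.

Top surface (1.0 → 1.577): reflection off a higher-index medium gives a half-wave phase shift.
At the lower boundary (n = 1.577 to n = 1.677) the reflected ray undergoes a half-wave phase shift.
The two reflections carry the same phase change, so no net offset.
With no net inversion, destructive interference in reflection requires 2 n t = (m + ½) λ.
Minimum at m = 0: t = λ / (4 n) = 432 / (4 × 1.577) = 68.5 nm.

685 Å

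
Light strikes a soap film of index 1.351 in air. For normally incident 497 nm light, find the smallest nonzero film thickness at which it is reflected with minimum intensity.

At the upper boundary (n = 1.0 to n = 1.351) the reflected ray undergoes a half-wave phase shift.
Bottom surface (1.351 → 1.0): reflection off a lower-index medium gives no phase shift.
The two reflections differ by half a wavelength.
For minimum reflection here: 2 n t = m λ.
Minimum nonzero at m = 1: t = λ / (2 n) = 497 / (2 × 1.351) = 184 nm.

184 nm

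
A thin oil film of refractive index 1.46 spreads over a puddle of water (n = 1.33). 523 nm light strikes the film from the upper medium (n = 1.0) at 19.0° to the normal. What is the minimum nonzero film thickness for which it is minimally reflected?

184 nm

At the upper boundary (n = 1.0 to n = 1.46) the reflected ray undergoes a half-wave phase shift.
At the lower boundary (n = 1.46 to n = 1.33) the reflected ray undergoes no phase shift.
The two reflections differ by half a wavelength.
So the condition for destructive reflection is 2 n t cos θ_r = m λ.
Snell's law: 1.0 sin 19.0° = 1.46 sin θ_r → sin θ_r = 0.223, cos θ_r = 0.975.
Minimum nonzero at m = 1: t = λ / (2 n cos θ_r) = 523 / (2 × 1.46 × 0.975) = 184 nm.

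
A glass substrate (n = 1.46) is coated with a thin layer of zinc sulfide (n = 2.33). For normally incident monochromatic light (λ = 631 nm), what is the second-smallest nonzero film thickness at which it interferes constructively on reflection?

203 nm

Ray reflecting at the top interface goes from n = 1.0 toward n = 2.33: a half-wave phase shift.
At the lower boundary (n = 2.33 to n = 1.46) the reflected ray undergoes no phase shift.
Net: one phase inversion between the two reflected rays.
So the condition for constructive reflection is 2 n t = (m + ½) λ.
The second-smallest nonzero thickness corresponds to m = 1: t = (m + ½) λ / (2 n) = 1.50 × 631 / (2 × 2.33) = 203 nm.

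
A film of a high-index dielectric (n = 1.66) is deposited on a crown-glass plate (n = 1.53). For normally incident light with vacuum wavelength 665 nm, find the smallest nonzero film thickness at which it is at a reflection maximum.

Ray reflecting at the top interface goes from n = 1.0 toward n = 1.66: a half-wave phase shift.
At the lower boundary (n = 1.66 to n = 1.53) the reflected ray undergoes no phase shift.
Net: one phase inversion between the two reflected rays.
For maximum reflection here: 2 n t = (m + ½) λ.
Minimum at m = 0: t = λ / (4 n) = 665 / (4 × 1.66) = 100 nm.

100 nm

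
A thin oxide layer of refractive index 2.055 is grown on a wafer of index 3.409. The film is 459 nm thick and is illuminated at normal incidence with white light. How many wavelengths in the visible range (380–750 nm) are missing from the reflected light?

Ray reflecting at the top interface goes from n = 1.0 toward n = 2.055: a half-wave phase shift.
At the lower boundary (n = 2.055 to n = 3.409) the reflected ray undergoes a half-wave phase shift.
Net: no relative phase inversion (both shifts match).
For dark reflection here: 2 n t = (m + ½) λ.
λ = 2 n t / (m + ½) = 1886 / (m + ½) nm.
m=2: 755 nm (IR); m=3: 539 nm (visible); m=4: 419 nm (visible); m=5: 343 nm (UV).

2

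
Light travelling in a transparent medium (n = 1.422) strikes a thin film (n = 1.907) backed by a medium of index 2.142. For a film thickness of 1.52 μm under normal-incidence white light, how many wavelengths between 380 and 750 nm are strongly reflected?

Ray reflecting at the top interface goes from n = 1.422 toward n = 1.907: a half-wave phase shift.
Ray reflecting at the bottom interface goes from n = 1.907 toward n = 2.142: a half-wave phase shift.
The two reflections carry the same phase change, so no net offset.
For strong reflection here: 2 n t = m λ.
λ = 2 n t / m = 5797 / m nm.
m=7: 828 nm (IR); m=8: 725 nm (visible); m=9: 644 nm (visible); m=10: 580 nm (visible); m=11: 527 nm (visible); m=12: 483 nm (visible); m=13: 446 nm (visible); m=14: 414 nm (visible); m=15: 386 nm (visible); m=16: 362 nm (UV).

8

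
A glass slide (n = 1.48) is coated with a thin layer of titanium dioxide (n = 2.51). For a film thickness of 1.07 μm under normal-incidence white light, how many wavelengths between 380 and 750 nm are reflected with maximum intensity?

7

Top surface (1.0 → 2.51): reflection off a higher-index medium gives a half-wave phase shift.
At the lower boundary (n = 2.51 to n = 1.48) the reflected ray undergoes no phase shift.
Exactly one π shift → a net half-wave offset.
So the condition for constructive reflection is 2 n t = (m + ½) λ.
λ = 2 n t / (m + ½) = 5371 / (m + ½) nm.
m=6: 826 nm (IR); m=7: 716 nm (visible); m=8: 632 nm (visible); m=9: 565 nm (visible); m=10: 512 nm (visible); m=11: 467 nm (visible); m=12: 430 nm (visible); m=13: 398 nm (visible); m=14: 370 nm (UV).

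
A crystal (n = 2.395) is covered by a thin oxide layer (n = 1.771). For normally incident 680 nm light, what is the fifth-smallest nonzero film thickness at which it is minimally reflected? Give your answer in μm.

Ray reflecting at the top interface goes from n = 1.0 toward n = 1.771: a half-wave phase shift.
Ray reflecting at the bottom interface goes from n = 1.771 toward n = 2.395: a half-wave phase shift.
Zero or two π shifts → no net half-wave offset.
For dark reflection here: 2 n t = (m + ½) λ.
The fifth-smallest nonzero thickness corresponds to m = 4: t = (m + ½) λ / (2 n) = 4.50 × 680 / (2 × 1.771) = 864 nm.

0.864 μm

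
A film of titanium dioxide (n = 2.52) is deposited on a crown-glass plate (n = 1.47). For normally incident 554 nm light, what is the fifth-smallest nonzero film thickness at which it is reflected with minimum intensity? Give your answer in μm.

Ray reflecting at the top interface goes from n = 1.0 toward n = 2.52: a half-wave phase shift.
At the lower boundary (n = 2.52 to n = 1.47) the reflected ray undergoes no phase shift.
The two reflections differ by half a wavelength.
With one net inversion, destructive interference in reflection requires 2 n t = m λ.
The fifth-smallest nonzero thickness corresponds to m = 5: t = m λ / (2 n) = 5.00 × 554 / (2 × 2.52) = 550 nm.

0.550 μm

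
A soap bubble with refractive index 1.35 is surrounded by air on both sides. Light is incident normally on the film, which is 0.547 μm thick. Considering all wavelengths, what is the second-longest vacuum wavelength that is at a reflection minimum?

738 nm

At the upper boundary (n = 1.0 to n = 1.35) the reflected ray undergoes a half-wave phase shift.
At the lower boundary (n = 1.35 to n = 1.0) the reflected ray undergoes no phase shift.
Exactly one π shift → a net half-wave offset.
For minimum reflection here: 2 n t = m λ.
λ = 2 n t / m. The second-longest wavelength is m = 2: λ = 2 × 1.35 × 547 / 2.00 = 738 nm.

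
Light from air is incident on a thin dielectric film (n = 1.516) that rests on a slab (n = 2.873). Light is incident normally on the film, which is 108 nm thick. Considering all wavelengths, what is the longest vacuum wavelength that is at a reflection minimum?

655 nm

Top surface (1.0 → 1.516): reflection off a higher-index medium gives a half-wave phase shift.
Ray reflecting at the bottom interface goes from n = 1.516 toward n = 2.873: a half-wave phase shift.
Zero or two π shifts → no net half-wave offset.
For dark reflection here: 2 n t = (m + ½) λ.
λ = 2 n t / (m + ½). The longest wavelength is m = 0: λ = 2 × 1.516 × 108 / 0.500 = 655 nm.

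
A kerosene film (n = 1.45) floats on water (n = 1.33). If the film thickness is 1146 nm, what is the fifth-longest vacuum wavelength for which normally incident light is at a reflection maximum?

Top surface (1.0 → 1.45): reflection off a higher-index medium gives a half-wave phase shift.
At the lower boundary (n = 1.45 to n = 1.33) the reflected ray undergoes no phase shift.
The two reflections differ by half a wavelength.
With one net inversion, constructive interference in reflection requires 2 n t = (m + ½) λ.
λ = 2 n t / (m + ½). The fifth-longest wavelength is m = 4: λ = 2 × 1.45 × 1146 / 4.50 = 739 nm.

739 nm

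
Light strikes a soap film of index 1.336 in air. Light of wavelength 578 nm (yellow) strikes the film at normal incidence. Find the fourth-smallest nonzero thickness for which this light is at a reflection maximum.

Top surface (1.0 → 1.336): reflection off a higher-index medium gives a half-wave phase shift.
Ray reflecting at the bottom interface goes from n = 1.336 toward n = 1.0: no phase shift.
Net: one phase inversion between the two reflected rays.
So the condition for constructive reflection is 2 n t = (m + ½) λ.
The fourth-smallest nonzero thickness corresponds to m = 3: t = (m + ½) λ / (2 n) = 3.50 × 578 / (2 × 1.336) = 757 nm.

757 nm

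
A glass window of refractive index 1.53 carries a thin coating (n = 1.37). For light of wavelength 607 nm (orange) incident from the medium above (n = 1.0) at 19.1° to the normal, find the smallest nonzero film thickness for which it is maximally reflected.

Top surface (1.0 → 1.37): reflection off a higher-index medium gives a half-wave phase shift.
At the lower boundary (n = 1.37 to n = 1.53) the reflected ray undergoes a half-wave phase shift.
The two reflections carry the same phase change, so no net offset.
For maximum reflection here: 2 n t cos θ_r = m λ.
Snell's law: 1.0 sin 19.1° = 1.37 sin θ_r → sin θ_r = 0.239, cos θ_r = 0.971.
Minimum nonzero at m = 1: t = λ / (2 n cos θ_r) = 607 / (2 × 1.37 × 0.971) = 228 nm.

228 nm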